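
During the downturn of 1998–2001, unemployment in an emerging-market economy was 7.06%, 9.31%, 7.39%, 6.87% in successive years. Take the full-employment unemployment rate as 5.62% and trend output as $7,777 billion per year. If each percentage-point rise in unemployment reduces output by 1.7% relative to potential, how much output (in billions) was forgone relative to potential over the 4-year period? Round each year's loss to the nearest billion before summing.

$1,077 billion

Year 1998: gap = -1.7 × (7.06 - 5.62) = -2.448%, loss ≈ 7777 × 2.448/100 ≈ 190.
Year 1999: gap = -1.7 × (9.31 - 5.62) = -6.273%, loss ≈ 7777 × 6.273/100 ≈ 488.
Year 2000: gap = -1.7 × (7.39 - 5.62) = -3.009%, loss ≈ 7777 × 3.009/100 ≈ 234.
Year 2001: gap = -1.7 × (6.87 - 5.62) = -2.125%, loss ≈ 7777 × 2.125/100 ≈ 165.
Total lost output = 190 + 488 + 234 + 165 = 1077 billion.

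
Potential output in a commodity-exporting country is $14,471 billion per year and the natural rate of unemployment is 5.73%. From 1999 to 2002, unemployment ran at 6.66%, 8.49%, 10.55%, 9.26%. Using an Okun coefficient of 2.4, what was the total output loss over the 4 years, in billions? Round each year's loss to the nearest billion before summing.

$4,182 billion

Year 1999: gap = -2.4 × (6.66 - 5.73) = -2.232%, loss ≈ 14471 × 2.232/100 ≈ 323.
Year 2000: gap = -2.4 × (8.49 - 5.73) = -6.624%, loss ≈ 14471 × 6.624/100 ≈ 959.
Year 2001: gap = -2.4 × (10.55 - 5.73) = -11.568%, loss ≈ 14471 × 11.568/100 ≈ 1674.
Year 2002: gap = -2.4 × (9.26 - 5.73) = -8.472%, loss ≈ 14471 × 8.472/100 ≈ 1226.
Total lost output = 323 + 959 + 1674 + 1226 = 4182 billion.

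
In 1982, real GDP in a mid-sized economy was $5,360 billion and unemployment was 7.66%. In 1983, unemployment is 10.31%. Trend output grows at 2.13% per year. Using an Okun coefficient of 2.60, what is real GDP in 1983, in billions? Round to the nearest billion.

$5,105 billion

Δu = 10.31 - 7.66 = 2.65 points.
Okun's law (growth form): g_Y = g_Y* - β × Δu = 2.13 - 2.60 × (2.65) = 2.13 - 6.89 = -4.76%.
Real GDP in the next year = 5360 × (1 - 4.76/100) = 5360 × 0.9524 ≈ 5105 billion.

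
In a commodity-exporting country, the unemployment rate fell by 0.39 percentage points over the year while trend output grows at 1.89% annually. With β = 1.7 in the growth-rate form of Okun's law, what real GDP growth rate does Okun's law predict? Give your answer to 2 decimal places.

Growth-rate Okun's law: g_Y = g_Y* - β × Δu.
g_Y = 1.89 - 1.7 × (-0.39) = 1.89 + 0.663 = 2.553%, i.e. 2.55% to 2 d.p.

2.55%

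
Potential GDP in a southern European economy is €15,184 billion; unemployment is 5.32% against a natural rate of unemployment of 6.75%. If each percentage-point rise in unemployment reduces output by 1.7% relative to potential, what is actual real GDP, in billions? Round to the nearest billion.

Unemployment gap = 5.32 - 6.75 = -1.43 points, so the output gap is -1.7 × (-1.43) = 2.431%.
Actual GDP = 15184 × (1 + 2.431/100) = 15184 × 1.02431 ≈ 15553 billion.

€15,553 billion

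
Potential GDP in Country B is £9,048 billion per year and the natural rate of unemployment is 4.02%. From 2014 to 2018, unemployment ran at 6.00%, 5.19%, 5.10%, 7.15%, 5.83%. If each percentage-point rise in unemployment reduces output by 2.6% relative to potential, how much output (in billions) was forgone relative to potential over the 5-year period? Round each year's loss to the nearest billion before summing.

Year 2014: gap = -2.6 × (6 - 4.02) = -5.148%, loss ≈ 9048 × 5.148/100 ≈ 466.
Year 2015: gap = -2.6 × (5.19 - 4.02) = -3.042%, loss ≈ 9048 × 3.042/100 ≈ 275.
Year 2016: gap = -2.6 × (5.1 - 4.02) = -2.808%, loss ≈ 9048 × 2.808/100 ≈ 254.
Year 2017: gap = -2.6 × (7.15 - 4.02) = -8.138%, loss ≈ 9048 × 8.138/100 ≈ 736.
Year 2018: gap = -2.6 × (5.83 - 4.02) = -4.706%, loss ≈ 9048 × 4.706/100 ≈ 426.
Total lost output = 466 + 275 + 254 + 736 + 426 = 2157 billion.

£2,157 billion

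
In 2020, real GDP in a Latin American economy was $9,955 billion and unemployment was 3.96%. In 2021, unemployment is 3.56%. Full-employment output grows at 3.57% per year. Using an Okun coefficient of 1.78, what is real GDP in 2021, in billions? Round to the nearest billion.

Δu = 3.56 - 3.96 = -0.4 points.
Okun's law (growth form): g_Y = g_Y* - β × Δu = 3.57 - 1.78 × (-0.40) = 3.57 + 0.712 = 4.282%.
Real GDP in the next year = 9955 × (1 + 4.282/100) = 9955 × 1.04282 ≈ 10381 billion.

$10,381 billion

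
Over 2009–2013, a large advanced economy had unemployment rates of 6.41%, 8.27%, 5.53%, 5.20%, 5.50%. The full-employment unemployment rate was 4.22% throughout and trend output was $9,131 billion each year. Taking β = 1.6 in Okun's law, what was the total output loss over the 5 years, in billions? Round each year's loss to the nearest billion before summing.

Year 2009: gap = -1.6 × (6.41 - 4.22) = -3.504%, loss ≈ 9131 × 3.504/100 ≈ 320.
Year 2010: gap = -1.6 × (8.27 - 4.22) = -6.48%, loss ≈ 9131 × 6.48/100 ≈ 592.
Year 2011: gap = -1.6 × (5.53 - 4.22) = -2.096%, loss ≈ 9131 × 2.096/100 ≈ 191.
Year 2012: gap = -1.6 × (5.2 - 4.22) = -1.568%, loss ≈ 9131 × 1.568/100 ≈ 143.
Year 2013: gap = -1.6 × (5.5 - 4.22) = -2.048%, loss ≈ 9131 × 2.048/100 ≈ 187.
Total lost output = 320 + 592 + 191 + 143 + 187 = 1433 billion.

$1,433 billion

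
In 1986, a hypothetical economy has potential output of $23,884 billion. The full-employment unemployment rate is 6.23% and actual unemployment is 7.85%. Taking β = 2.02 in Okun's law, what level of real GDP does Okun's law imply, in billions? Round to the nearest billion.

$23,102 billion

Unemployment gap = 7.85 - 6.23 = 1.62 points, so the output gap is -2.02 × 1.62 = -3.2724%.
Actual GDP = 23884 × (1 - 3.2724/100) = 23884 × 0.967276 ≈ 23102 billion.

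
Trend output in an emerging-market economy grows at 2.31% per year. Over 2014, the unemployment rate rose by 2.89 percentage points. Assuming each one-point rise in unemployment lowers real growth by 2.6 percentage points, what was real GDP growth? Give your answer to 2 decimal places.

Growth-rate Okun's law: g_Y = g_Y* - β × Δu.
g_Y = 2.31 - 2.6 × (2.89) = 2.31 - 7.514 = -5.204%, i.e. -5.20% to 2 d.p.

-5.20%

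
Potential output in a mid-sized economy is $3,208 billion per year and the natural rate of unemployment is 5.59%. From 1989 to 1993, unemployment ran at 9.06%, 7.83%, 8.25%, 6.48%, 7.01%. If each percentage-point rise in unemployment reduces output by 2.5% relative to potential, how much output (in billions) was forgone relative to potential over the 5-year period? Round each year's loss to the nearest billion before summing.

Year 1989: gap = -2.5 × (9.06 - 5.59) = -8.675%, loss ≈ 3208 × 8.675/100 ≈ 278.
Year 1990: gap = -2.5 × (7.83 - 5.59) = -5.6%, loss ≈ 3208 × 5.6/100 ≈ 180.
Year 1991: gap = -2.5 × (8.25 - 5.59) = -6.65%, loss ≈ 3208 × 6.65/100 ≈ 213.
Year 1992: gap = -2.5 × (6.48 - 5.59) = -2.225%, loss ≈ 3208 × 2.225/100 ≈ 71.
Year 1993: gap = -2.5 × (7.01 - 5.59) = -3.55%, loss ≈ 3208 × 3.55/100 ≈ 114.
Total lost output = 278 + 180 + 213 + 71 + 114 = 856 billion.

$856 billion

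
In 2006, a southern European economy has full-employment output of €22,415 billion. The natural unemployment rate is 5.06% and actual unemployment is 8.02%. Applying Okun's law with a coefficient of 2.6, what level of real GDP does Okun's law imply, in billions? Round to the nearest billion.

€20,690 billion

Unemployment gap = 8.02 - 5.06 = 2.96 points, so the output gap is -2.6 × 2.96 = -7.696%.
Actual GDP = 22415 × (1 - 7.696/100) = 22415 × 0.92304 ≈ 20690 billion.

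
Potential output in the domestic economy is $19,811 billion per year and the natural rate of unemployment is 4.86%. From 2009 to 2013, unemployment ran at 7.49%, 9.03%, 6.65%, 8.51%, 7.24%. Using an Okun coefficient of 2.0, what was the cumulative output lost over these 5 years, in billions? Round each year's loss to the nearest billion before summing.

Year 2009: gap = -2.0 × (7.49 - 4.86) = -5.26%, loss ≈ 19811 × 5.26/100 ≈ 1042.
Year 2010: gap = -2.0 × (9.03 - 4.86) = -8.34%, loss ≈ 19811 × 8.34/100 ≈ 1652.
Year 2011: gap = -2.0 × (6.65 - 4.86) = -3.58%, loss ≈ 19811 × 3.58/100 ≈ 709.
Year 2012: gap = -2.0 × (8.51 - 4.86) = -7.3%, loss ≈ 19811 × 7.3/100 ≈ 1446.
Year 2013: gap = -2.0 × (7.24 - 4.86) = -4.76%, loss ≈ 19811 × 4.76/100 ≈ 943.
Total lost output = 1042 + 1652 + 709 + 1446 + 943 = 5792 billion.

$5,792 billion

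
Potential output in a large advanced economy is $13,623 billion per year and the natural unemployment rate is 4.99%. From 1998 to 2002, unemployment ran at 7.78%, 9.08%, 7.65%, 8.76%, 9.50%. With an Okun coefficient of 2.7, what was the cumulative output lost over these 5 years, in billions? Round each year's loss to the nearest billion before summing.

Year 1998: gap = -2.7 × (7.78 - 4.99) = -7.533%, loss ≈ 13623 × 7.533/100 ≈ 1026.
Year 1999: gap = -2.7 × (9.08 - 4.99) = -11.043%, loss ≈ 13623 × 11.043/100 ≈ 1504.
Year 2000: gap = -2.7 × (7.65 - 4.99) = -7.182%, loss ≈ 13623 × 7.182/100 ≈ 978.
Year 2001: gap = -2.7 × (8.76 - 4.99) = -10.179%, loss ≈ 13623 × 10.179/100 ≈ 1387.
Year 2002: gap = -2.7 × (9.5 - 4.99) = -12.177%, loss ≈ 13623 × 12.177/100 ≈ 1659.
Total lost output = 1026 + 1504 + 978 + 1387 + 1659 = 6554 billion.

$6,554 billion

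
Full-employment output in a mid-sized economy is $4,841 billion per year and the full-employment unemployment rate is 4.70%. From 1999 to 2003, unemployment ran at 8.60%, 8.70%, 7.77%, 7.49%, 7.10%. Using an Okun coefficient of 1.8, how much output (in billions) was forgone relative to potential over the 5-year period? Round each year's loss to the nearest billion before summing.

Year 1999: gap = -1.8 × (8.6 - 4.7) = -7.02%, loss ≈ 4841 × 7.02/100 ≈ 340.
Year 2000: gap = -1.8 × (8.7 - 4.7) = -7.2%, loss ≈ 4841 × 7.2/100 ≈ 349.
Year 2001: gap = -1.8 × (7.77 - 4.7) = -5.526%, loss ≈ 4841 × 5.526/100 ≈ 268.
Year 2002: gap = -1.8 × (7.49 - 4.7) = -5.022%, loss ≈ 4841 × 5.022/100 ≈ 243.
Year 2003: gap = -1.8 × (7.1 - 4.7) = -4.32%, loss ≈ 4841 × 4.32/100 ≈ 209.
Total lost output = 340 + 349 + 268 + 243 + 209 = 1409 billion.

$1,409 billion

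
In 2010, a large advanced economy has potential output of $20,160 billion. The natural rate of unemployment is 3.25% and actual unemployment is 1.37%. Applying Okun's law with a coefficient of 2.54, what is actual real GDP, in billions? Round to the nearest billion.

Unemployment gap = 1.37 - 3.25 = -1.88 points, so the output gap is -2.54 × (-1.88) = 4.7752%.
Actual GDP = 20160 × (1 + 4.7752/100) = 20160 × 1.047752 ≈ 21123 billion.

$21,123 billion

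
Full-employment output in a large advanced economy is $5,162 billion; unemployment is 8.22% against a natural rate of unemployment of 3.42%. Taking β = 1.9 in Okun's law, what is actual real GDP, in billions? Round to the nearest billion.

Unemployment gap = 8.22 - 3.42 = 4.8 points, so the output gap is -1.9 × 4.8 = -9.12%.
Actual GDP = 5162 × (1 - 9.12/100) = 5162 × 0.9088 ≈ 4691 billion.

$4,691 billion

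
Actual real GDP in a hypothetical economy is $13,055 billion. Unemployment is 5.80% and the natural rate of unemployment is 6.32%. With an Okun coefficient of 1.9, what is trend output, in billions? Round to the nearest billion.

Unemployment gap = 5.8 - 6.32 = -0.52 points, so output gap = -1.9 × (-0.52) = 0.988%.
Since Y = Y* × (1 + gap/100), Y* = 13055/1.00988 ≈ 12927 billion.

$12,927 billion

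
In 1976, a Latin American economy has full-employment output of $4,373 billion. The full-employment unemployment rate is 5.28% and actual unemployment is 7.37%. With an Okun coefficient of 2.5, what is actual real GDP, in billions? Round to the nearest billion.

$4,145 billion

Unemployment gap = 7.37 - 5.28 = 2.09 points, so the output gap is -2.5 × 2.09 = -5.225%.
Actual GDP = 4373 × (1 - 5.225/100) = 4373 × 0.94775 ≈ 4145 billion.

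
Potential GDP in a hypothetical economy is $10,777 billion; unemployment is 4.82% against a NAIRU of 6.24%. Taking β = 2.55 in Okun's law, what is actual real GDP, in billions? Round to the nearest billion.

Unemployment gap = 4.82 - 6.24 = -1.42 points, so the output gap is -2.55 × (-1.42) = 3.621%.
Actual GDP = 10777 × (1 + 3.621/100) = 10777 × 1.03621 ≈ 11167 billion.

$11,167 billion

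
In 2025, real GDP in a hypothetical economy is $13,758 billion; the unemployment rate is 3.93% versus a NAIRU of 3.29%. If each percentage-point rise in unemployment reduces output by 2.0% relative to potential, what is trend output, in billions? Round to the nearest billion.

$13,936 billion

Unemployment gap = 3.93 - 3.29 = 0.64 points, so output gap = -2 × 0.64 = -1.28%.
Since Y = Y* × (1 + gap/100), Y* = 13758/0.9872 ≈ 13936 billion.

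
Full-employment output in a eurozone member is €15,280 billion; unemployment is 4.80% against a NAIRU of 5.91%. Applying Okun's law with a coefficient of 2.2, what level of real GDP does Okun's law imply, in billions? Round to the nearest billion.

Unemployment gap = 4.8 - 5.91 = -1.11 points, so the output gap is -2.2 × (-1.11) = 2.442%.
Actual GDP = 15280 × (1 + 2.442/100) = 15280 × 1.02442 ≈ 15653 billion.

€15,653 billion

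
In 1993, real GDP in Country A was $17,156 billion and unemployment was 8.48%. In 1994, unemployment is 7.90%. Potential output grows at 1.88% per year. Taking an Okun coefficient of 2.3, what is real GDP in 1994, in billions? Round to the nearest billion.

$17,707 billion

Δu = 7.9 - 8.48 = -0.58 points.
Okun's law (growth form): g_Y = g_Y* - β × Δu = 1.88 - 2.3 × (-0.58) = 1.88 + 1.334 = 3.214%.
Real GDP in the next year = 17156 × (1 + 3.214/100) = 17156 × 1.03214 ≈ 17707 billion.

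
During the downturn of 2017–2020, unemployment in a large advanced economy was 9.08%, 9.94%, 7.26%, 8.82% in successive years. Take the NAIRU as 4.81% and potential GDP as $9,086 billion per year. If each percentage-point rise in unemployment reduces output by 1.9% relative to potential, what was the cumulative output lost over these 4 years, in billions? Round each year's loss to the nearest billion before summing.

$2,738 billion

Year 2017: gap = -1.9 × (9.08 - 4.81) = -8.113%, loss ≈ 9086 × 8.113/100 ≈ 737.
Year 2018: gap = -1.9 × (9.94 - 4.81) = -9.747%, loss ≈ 9086 × 9.747/100 ≈ 886.
Year 2019: gap = -1.9 × (7.26 - 4.81) = -4.655%, loss ≈ 9086 × 4.655/100 ≈ 423.
Year 2020: gap = -1.9 × (8.82 - 4.81) = -7.619%, loss ≈ 9086 × 7.619/100 ≈ 692.
Total lost output = 737 + 886 + 423 + 692 = 2738 billion.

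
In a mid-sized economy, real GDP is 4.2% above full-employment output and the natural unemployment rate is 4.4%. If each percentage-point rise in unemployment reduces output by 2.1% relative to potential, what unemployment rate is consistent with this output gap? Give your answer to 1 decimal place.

From Okun's law, u - u* = -(output gap)/β = -(4.2)/2.1 = -2 points.
So u = 4.4 - 2 = 2.4%.

2.4%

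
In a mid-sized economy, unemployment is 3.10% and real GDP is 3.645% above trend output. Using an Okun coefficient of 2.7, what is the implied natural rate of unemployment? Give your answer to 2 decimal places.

From Okun's law, u - u* = -(output gap)/β = -(3.645)/2.7 = -1.35 points.
So u* = 3.1 + 1.35 = 4.45%.

4.45%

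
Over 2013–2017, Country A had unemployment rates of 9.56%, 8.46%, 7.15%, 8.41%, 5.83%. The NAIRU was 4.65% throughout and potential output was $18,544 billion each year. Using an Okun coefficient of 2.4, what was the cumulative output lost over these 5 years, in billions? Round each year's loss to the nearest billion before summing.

Year 2013: gap = -2.4 × (9.56 - 4.65) = -11.784%, loss ≈ 18544 × 11.784/100 ≈ 2185.
Year 2014: gap = -2.4 × (8.46 - 4.65) = -9.144%, loss ≈ 18544 × 9.144/100 ≈ 1696.
Year 2015: gap = -2.4 × (7.15 - 4.65) = -6%, loss ≈ 18544 × 6/100 ≈ 1113.
Year 2016: gap = -2.4 × (8.41 - 4.65) = -9.024%, loss ≈ 18544 × 9.024/100 ≈ 1673.
Year 2017: gap = -2.4 × (5.83 - 4.65) = -2.832%, loss ≈ 18544 × 2.832/100 ≈ 525.
Total lost output = 2185 + 1696 + 1113 + 1673 + 525 = 7192 billion.

$7,192 billion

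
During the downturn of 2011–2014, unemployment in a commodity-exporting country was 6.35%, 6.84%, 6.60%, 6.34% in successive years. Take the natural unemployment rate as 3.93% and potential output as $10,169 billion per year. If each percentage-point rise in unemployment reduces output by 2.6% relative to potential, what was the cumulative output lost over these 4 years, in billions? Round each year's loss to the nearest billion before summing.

$2,752 billion

Year 2011: gap = -2.6 × (6.35 - 3.93) = -6.292%, loss ≈ 10169 × 6.292/100 ≈ 640.
Year 2012: gap = -2.6 × (6.84 - 3.93) = -7.566%, loss ≈ 10169 × 7.566/100 ≈ 769.
Year 2013: gap = -2.6 × (6.6 - 3.93) = -6.942%, loss ≈ 10169 × 6.942/100 ≈ 706.
Year 2014: gap = -2.6 × (6.34 - 3.93) = -6.266%, loss ≈ 10169 × 6.266/100 ≈ 637.
Total lost output = 640 + 769 + 706 + 637 = 2752 billion.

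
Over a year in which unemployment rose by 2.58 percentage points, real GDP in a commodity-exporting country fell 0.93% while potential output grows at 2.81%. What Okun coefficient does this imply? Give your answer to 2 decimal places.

β ≈ 1.45

Growth form: g_Y = g_Y* - β × Δu, so β = (g_Y* - g_Y)/Δu.
β = (2.81 + 0.93)/2.58 = 3.74/2.58 = 1.45.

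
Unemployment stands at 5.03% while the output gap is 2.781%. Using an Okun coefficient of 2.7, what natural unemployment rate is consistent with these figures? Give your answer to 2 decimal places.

6.06%

From Okun's law, u - u* = -(output gap)/β = -(2.781)/2.7 = -1.03 points.
So u* = 5.03 + 1.03 = 6.06%.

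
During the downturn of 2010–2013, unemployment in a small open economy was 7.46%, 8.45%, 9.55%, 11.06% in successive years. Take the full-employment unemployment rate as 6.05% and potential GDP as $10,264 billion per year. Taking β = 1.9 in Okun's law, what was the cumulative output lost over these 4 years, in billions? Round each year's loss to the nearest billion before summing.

Year 2010: gap = -1.9 × (7.46 - 6.05) = -2.679%, loss ≈ 10264 × 2.679/100 ≈ 275.
Year 2011: gap = -1.9 × (8.45 - 6.05) = -4.56%, loss ≈ 10264 × 4.56/100 ≈ 468.
Year 2012: gap = -1.9 × (9.55 - 6.05) = -6.65%, loss ≈ 10264 × 6.65/100 ≈ 683.
Year 2013: gap = -1.9 × (11.06 - 6.05) = -9.519%, loss ≈ 10264 × 9.519/100 ≈ 977.
Total lost output = 275 + 468 + 683 + 977 = 2403 billion.

$2,403 billion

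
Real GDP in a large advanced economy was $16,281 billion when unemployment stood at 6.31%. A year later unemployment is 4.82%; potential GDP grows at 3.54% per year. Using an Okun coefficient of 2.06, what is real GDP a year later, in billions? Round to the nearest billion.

Δu = 4.82 - 6.31 = -1.49 points.
Okun's law (growth form): g_Y = g_Y* - β × Δu = 3.54 - 2.06 × (-1.49) = 3.54 + 3.0694 = 6.6094%.
Real GDP in the next year = 16281 × (1 + 6.6094/100) = 16281 × 1.066094 ≈ 17357 billion.

$17,357 billion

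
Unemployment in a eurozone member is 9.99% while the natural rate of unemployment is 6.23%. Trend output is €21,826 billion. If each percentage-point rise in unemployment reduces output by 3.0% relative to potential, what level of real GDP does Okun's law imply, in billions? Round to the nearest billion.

€19,364 billion

Unemployment gap = 9.99 - 6.23 = 3.76 points, so the output gap is -3 × 3.76 = -11.28%.
Actual GDP = 21826 × (1 - 11.28/100) = 21826 × 0.8872 ≈ 19364 billion.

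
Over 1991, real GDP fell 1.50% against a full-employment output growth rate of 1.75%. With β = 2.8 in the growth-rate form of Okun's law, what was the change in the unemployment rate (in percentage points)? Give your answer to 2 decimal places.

1.16 percentage points

Growth-rate Okun's law: g_Y = g_Y* - β × Δu, so Δu = (g_Y* - g_Y)/β.
Δu = (1.75 + 1.5)/2.8 = 3.25/2.8 = 1.16 percentage points.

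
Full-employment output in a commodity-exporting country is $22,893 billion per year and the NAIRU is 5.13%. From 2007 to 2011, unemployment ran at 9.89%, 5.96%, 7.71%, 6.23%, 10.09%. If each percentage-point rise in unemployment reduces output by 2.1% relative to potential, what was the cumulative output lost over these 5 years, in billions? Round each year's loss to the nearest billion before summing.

$6,841 billion

Year 2007: gap = -2.1 × (9.89 - 5.13) = -9.996%, loss ≈ 22893 × 9.996/100 ≈ 2288.
Year 2008: gap = -2.1 × (5.96 - 5.13) = -1.743%, loss ≈ 22893 × 1.743/100 ≈ 399.
Year 2009: gap = -2.1 × (7.71 - 5.13) = -5.418%, loss ≈ 22893 × 5.418/100 ≈ 1240.
Year 2010: gap = -2.1 × (6.23 - 5.13) = -2.31%, loss ≈ 22893 × 2.31/100 ≈ 529.
Year 2011: gap = -2.1 × (10.09 - 5.13) = -10.416%, loss ≈ 22893 × 10.416/100 ≈ 2385.
Total lost output = 2288 + 399 + 1240 + 529 + 2385 = 6841 billion.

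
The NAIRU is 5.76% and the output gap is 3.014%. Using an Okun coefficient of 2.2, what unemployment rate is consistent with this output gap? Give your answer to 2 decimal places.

4.39%

From Okun's law, u - u* = -(output gap)/β = -(3.014)/2.2 = -1.37 points.
So u = 5.76 - 1.37 = 4.39%.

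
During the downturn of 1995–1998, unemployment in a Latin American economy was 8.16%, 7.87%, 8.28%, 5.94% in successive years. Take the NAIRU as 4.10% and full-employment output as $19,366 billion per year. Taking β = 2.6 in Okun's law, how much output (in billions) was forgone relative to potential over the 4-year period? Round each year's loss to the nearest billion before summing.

$6,973 billion

Year 1995: gap = -2.6 × (8.16 - 4.1) = -10.556%, loss ≈ 19366 × 10.556/100 ≈ 2044.
Year 1996: gap = -2.6 × (7.87 - 4.1) = -9.802%, loss ≈ 19366 × 9.802/100 ≈ 1898.
Year 1997: gap = -2.6 × (8.28 - 4.1) = -10.868%, loss ≈ 19366 × 10.868/100 ≈ 2105.
Year 1998: gap = -2.6 × (5.94 - 4.1) = -4.784%, loss ≈ 19366 × 4.784/100 ≈ 926.
Total lost output = 2044 + 1898 + 2105 + 926 = 6973 billion.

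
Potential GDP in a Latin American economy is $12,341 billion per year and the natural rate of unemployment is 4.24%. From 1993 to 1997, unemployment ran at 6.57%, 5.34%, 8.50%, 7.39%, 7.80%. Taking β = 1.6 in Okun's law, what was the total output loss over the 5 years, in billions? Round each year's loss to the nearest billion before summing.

$2,843 billion

Year 1993: gap = -1.6 × (6.57 - 4.24) = -3.728%, loss ≈ 12341 × 3.728/100 ≈ 460.
Year 1994: gap = -1.6 × (5.34 - 4.24) = -1.76%, loss ≈ 12341 × 1.76/100 ≈ 217.
Year 1995: gap = -1.6 × (8.5 - 4.24) = -6.816%, loss ≈ 12341 × 6.816/100 ≈ 841.
Year 1996: gap = -1.6 × (7.39 - 4.24) = -5.04%, loss ≈ 12341 × 5.04/100 ≈ 622.
Year 1997: gap = -1.6 × (7.8 - 4.24) = -5.696%, loss ≈ 12341 × 5.696/100 ≈ 703.
Total lost output = 460 + 217 + 841 + 622 + 703 = 2843 billion.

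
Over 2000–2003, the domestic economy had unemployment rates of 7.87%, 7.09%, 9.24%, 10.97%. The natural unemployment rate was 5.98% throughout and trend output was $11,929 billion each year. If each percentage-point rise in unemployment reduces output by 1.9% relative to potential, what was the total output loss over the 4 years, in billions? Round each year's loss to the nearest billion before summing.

Year 2000: gap = -1.9 × (7.87 - 5.98) = -3.591%, loss ≈ 11929 × 3.591/100 ≈ 428.
Year 2001: gap = -1.9 × (7.09 - 5.98) = -2.109%, loss ≈ 11929 × 2.109/100 ≈ 252.
Year 2002: gap = -1.9 × (9.24 - 5.98) = -6.194%, loss ≈ 11929 × 6.194/100 ≈ 739.
Year 2003: gap = -1.9 × (10.97 - 5.98) = -9.481%, loss ≈ 11929 × 9.481/100 ≈ 1131.
Total lost output = 428 + 252 + 739 + 1131 = 2550 billion.

$2,550 billion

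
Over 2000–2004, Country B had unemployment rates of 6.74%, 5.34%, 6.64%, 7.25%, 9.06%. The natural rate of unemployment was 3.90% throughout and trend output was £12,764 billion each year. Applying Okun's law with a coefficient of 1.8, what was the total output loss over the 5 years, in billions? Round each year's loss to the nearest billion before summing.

Year 2000: gap = -1.8 × (6.74 - 3.9) = -5.112%, loss ≈ 12764 × 5.112/100 ≈ 652.
Year 2001: gap = -1.8 × (5.34 - 3.9) = -2.592%, loss ≈ 12764 × 2.592/100 ≈ 331.
Year 2002: gap = -1.8 × (6.64 - 3.9) = -4.932%, loss ≈ 12764 × 4.932/100 ≈ 630.
Year 2003: gap = -1.8 × (7.25 - 3.9) = -6.03%, loss ≈ 12764 × 6.03/100 ≈ 770.
Year 2004: gap = -1.8 × (9.06 - 3.9) = -9.288%, loss ≈ 12764 × 9.288/100 ≈ 1186.
Total lost output = 652 + 331 + 630 + 770 + 1186 = 3569 billion.

£3,569 billion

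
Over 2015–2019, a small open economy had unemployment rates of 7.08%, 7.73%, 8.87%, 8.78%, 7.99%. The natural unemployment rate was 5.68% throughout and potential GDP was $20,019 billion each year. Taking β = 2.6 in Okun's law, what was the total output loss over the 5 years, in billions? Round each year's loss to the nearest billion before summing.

$6,272 billion

Year 2015: gap = -2.6 × (7.08 - 5.68) = -3.64%, loss ≈ 20019 × 3.64/100 ≈ 729.
Year 2016: gap = -2.6 × (7.73 - 5.68) = -5.33%, loss ≈ 20019 × 5.33/100 ≈ 1067.
Year 2017: gap = -2.6 × (8.87 - 5.68) = -8.294%, loss ≈ 20019 × 8.294/100 ≈ 1660.
Year 2018: gap = -2.6 × (8.78 - 5.68) = -8.06%, loss ≈ 20019 × 8.06/100 ≈ 1614.
Year 2019: gap = -2.6 × (7.99 - 5.68) = -6.006%, loss ≈ 20019 × 6.006/100 ≈ 1202.
Total lost output = 729 + 1067 + 1660 + 1614 + 1202 = 6272 billion.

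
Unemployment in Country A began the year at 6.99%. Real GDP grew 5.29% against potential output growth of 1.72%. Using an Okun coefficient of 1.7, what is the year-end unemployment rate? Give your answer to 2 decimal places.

4.89%

Growth-rate Okun's law: g_Y = g_Y* - β × Δu, so Δu = (g_Y* - g_Y)/β.
Δu = (1.72 - 5.29)/1.7 = -3.57/1.7 = -2.10 percentage points.
Year-end unemployment = 6.99 - 2.1 = 4.89%.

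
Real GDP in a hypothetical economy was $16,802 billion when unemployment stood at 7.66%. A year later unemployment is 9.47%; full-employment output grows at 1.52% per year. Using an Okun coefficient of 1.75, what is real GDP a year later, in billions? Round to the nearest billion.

$16,525 billion

Δu = 9.47 - 7.66 = 1.81 points.
Okun's law (growth form): g_Y = g_Y* - β × Δu = 1.52 - 1.75 × (1.81) = 1.52 - 3.1675 = -1.6475%.
Real GDP in the next year = 16802 × (1 - 1.6475/100) = 16802 × 0.983525 ≈ 16525 billion.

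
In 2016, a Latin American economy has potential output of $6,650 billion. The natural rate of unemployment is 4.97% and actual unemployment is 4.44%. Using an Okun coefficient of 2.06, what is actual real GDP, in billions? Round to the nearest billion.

Unemployment gap = 4.44 - 4.97 = -0.53 points, so the output gap is -2.06 × (-0.53) = 1.0918%.
Actual GDP = 6650 × (1 + 1.0918/100) = 6650 × 1.010918 ≈ 6723 billion.

$6,723 billion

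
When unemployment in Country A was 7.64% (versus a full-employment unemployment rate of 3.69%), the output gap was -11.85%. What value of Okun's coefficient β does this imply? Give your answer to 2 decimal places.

Okun's law: output gap = -β × (u - u*).
-11.85 = -β × (7.64 - 3.69) = -β × 3.95, so β = 11.85/3.95 = 3.00.

β ≈ 3.00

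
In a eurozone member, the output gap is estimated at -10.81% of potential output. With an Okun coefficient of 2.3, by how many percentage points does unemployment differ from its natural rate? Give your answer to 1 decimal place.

Okun's law: output gap = -β × (u - u*), so u - u* = -(output gap)/β.
u - u* = -(-10.81)/2.3 = 4.7 percentage points.

4.7 percentage points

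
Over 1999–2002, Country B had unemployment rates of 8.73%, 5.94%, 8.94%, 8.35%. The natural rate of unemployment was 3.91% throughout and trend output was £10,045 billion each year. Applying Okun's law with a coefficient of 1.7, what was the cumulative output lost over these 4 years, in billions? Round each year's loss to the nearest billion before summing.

Year 1999: gap = -1.7 × (8.73 - 3.91) = -8.194%, loss ≈ 10045 × 8.194/100 ≈ 823.
Year 2000: gap = -1.7 × (5.94 - 3.91) = -3.451%, loss ≈ 10045 × 3.451/100 ≈ 347.
Year 2001: gap = -1.7 × (8.94 - 3.91) = -8.551%, loss ≈ 10045 × 8.551/100 ≈ 859.
Year 2002: gap = -1.7 × (8.35 - 3.91) = -7.548%, loss ≈ 10045 × 7.548/100 ≈ 758.
Total lost output = 823 + 347 + 859 + 758 = 2787 billion.

£2,787 billion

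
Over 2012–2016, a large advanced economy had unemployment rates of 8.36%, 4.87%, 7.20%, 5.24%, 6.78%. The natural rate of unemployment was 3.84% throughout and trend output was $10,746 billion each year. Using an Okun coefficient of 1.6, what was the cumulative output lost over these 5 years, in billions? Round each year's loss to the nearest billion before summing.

Year 2012: gap = -1.6 × (8.36 - 3.84) = -7.232%, loss ≈ 10746 × 7.232/100 ≈ 777.
Year 2013: gap = -1.6 × (4.87 - 3.84) = -1.648%, loss ≈ 10746 × 1.648/100 ≈ 177.
Year 2014: gap = -1.6 × (7.2 - 3.84) = -5.376%, loss ≈ 10746 × 5.376/100 ≈ 578.
Year 2015: gap = -1.6 × (5.24 - 3.84) = -2.24%, loss ≈ 10746 × 2.24/100 ≈ 241.
Year 2016: gap = -1.6 × (6.78 - 3.84) = -4.704%, loss ≈ 10746 × 4.704/100 ≈ 505.
Total lost output = 777 + 177 + 578 + 241 + 505 = 2278 billion.

$2,278 billion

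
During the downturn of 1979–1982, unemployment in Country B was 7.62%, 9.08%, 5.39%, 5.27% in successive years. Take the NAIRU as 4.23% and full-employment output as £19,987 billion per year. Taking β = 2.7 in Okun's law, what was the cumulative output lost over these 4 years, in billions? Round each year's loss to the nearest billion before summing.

£5,633 billion

Year 1979: gap = -2.7 × (7.62 - 4.23) = -9.153%, loss ≈ 19987 × 9.153/100 ≈ 1829.
Year 1980: gap = -2.7 × (9.08 - 4.23) = -13.095%, loss ≈ 19987 × 13.095/100 ≈ 2617.
Year 1981: gap = -2.7 × (5.39 - 4.23) = -3.132%, loss ≈ 19987 × 3.132/100 ≈ 626.
Year 1982: gap = -2.7 × (5.27 - 4.23) = -2.808%, loss ≈ 19987 × 2.808/100 ≈ 561.
Total lost output = 1829 + 2617 + 626 + 561 = 5633 billion.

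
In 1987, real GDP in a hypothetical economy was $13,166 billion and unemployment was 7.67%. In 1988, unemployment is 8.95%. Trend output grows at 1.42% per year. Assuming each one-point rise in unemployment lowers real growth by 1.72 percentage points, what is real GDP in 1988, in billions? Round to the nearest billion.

$13,063 billion

Δu = 8.95 - 7.67 = 1.28 points.
Okun's law (growth form): g_Y = g_Y* - β × Δu = 1.42 - 1.72 × (1.28) = 1.42 - 2.2016 = -0.7816%.
Real GDP in the next year = 13166 × (1 - 0.7816/100) = 13166 × 0.992184 ≈ 13063 billion.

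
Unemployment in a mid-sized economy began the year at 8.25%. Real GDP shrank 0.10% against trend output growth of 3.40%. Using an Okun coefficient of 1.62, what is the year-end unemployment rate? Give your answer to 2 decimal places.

Growth-rate Okun's law: g_Y = g_Y* - β × Δu, so Δu = (g_Y* - g_Y)/β.
Δu = (3.4 + 0.1)/1.62 = 3.5/1.62 = 2.16 percentage points.
Year-end unemployment = 8.25 + 2.16 = 10.41%.

10.41%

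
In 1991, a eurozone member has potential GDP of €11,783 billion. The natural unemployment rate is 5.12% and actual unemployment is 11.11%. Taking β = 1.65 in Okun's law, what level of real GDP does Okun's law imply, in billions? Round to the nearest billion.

Unemployment gap = 11.11 - 5.12 = 5.99 points, so the output gap is -1.65 × 5.99 = -9.8835%.
Actual GDP = 11783 × (1 - 9.8835/100) = 11783 × 0.901165 ≈ 10618 billion.

€10,618 billion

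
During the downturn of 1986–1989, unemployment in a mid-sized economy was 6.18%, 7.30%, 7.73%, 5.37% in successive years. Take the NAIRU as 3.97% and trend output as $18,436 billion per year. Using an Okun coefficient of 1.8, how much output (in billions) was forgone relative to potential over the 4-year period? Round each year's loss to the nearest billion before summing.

$3,551 billion

Year 1986: gap = -1.8 × (6.18 - 3.97) = -3.978%, loss ≈ 18436 × 3.978/100 ≈ 733.
Year 1987: gap = -1.8 × (7.3 - 3.97) = -5.994%, loss ≈ 18436 × 5.994/100 ≈ 1105.
Year 1988: gap = -1.8 × (7.73 - 3.97) = -6.768%, loss ≈ 18436 × 6.768/100 ≈ 1248.
Year 1989: gap = -1.8 × (5.37 - 3.97) = -2.52%, loss ≈ 18436 × 2.52/100 ≈ 465.
Total lost output = 733 + 1105 + 1248 + 465 = 3551 billion.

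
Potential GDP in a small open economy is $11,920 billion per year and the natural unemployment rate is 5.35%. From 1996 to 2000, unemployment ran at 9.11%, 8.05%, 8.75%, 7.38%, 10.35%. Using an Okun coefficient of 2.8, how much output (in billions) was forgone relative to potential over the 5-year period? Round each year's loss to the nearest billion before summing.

Year 1996: gap = -2.8 × (9.11 - 5.35) = -10.528%, loss ≈ 11920 × 10.528/100 ≈ 1255.
Year 1997: gap = -2.8 × (8.05 - 5.35) = -7.56%, loss ≈ 11920 × 7.56/100 ≈ 901.
Year 1998: gap = -2.8 × (8.75 - 5.35) = -9.52%, loss ≈ 11920 × 9.52/100 ≈ 1135.
Year 1999: gap = -2.8 × (7.38 - 5.35) = -5.684%, loss ≈ 11920 × 5.684/100 ≈ 678.
Year 2000: gap = -2.8 × (10.35 - 5.35) = -14%, loss ≈ 11920 × 14/100 ≈ 1669.
Total lost output = 1255 + 901 + 1135 + 678 + 1669 = 5638 billion.

$5,638 billion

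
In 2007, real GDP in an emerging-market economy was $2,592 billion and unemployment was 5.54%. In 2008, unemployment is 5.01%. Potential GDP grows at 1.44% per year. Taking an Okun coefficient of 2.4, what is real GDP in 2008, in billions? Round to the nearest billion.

Δu = 5.01 - 5.54 = -0.53 points.
Okun's law (growth form): g_Y = g_Y* - β × Δu = 1.44 - 2.4 × (-0.53) = 1.44 + 1.272 = 2.712%.
Real GDP in the next year = 2592 × (1 + 2.712/100) = 2592 × 1.02712 ≈ 2662 billion.

$2,662 billion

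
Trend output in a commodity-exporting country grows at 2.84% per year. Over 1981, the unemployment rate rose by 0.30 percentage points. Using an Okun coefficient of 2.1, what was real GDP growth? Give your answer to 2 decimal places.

Growth-rate Okun's law: g_Y = g_Y* - β × Δu.
g_Y = 2.84 - 2.1 × (0.30) = 2.84 - 0.63 = 2.21%, i.e. 2.21% to 2 d.p.

2.21%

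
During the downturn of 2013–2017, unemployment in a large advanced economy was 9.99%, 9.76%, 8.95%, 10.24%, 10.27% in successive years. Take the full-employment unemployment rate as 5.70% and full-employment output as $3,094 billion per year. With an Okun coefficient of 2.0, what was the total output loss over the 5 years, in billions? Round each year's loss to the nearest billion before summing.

Year 2013: gap = -2.0 × (9.99 - 5.7) = -8.58%, loss ≈ 3094 × 8.58/100 ≈ 265.
Year 2014: gap = -2.0 × (9.76 - 5.7) = -8.12%, loss ≈ 3094 × 8.12/100 ≈ 251.
Year 2015: gap = -2.0 × (8.95 - 5.7) = -6.5%, loss ≈ 3094 × 6.5/100 ≈ 201.
Year 2016: gap = -2.0 × (10.24 - 5.7) = -9.08%, loss ≈ 3094 × 9.08/100 ≈ 281.
Year 2017: gap = -2.0 × (10.27 - 5.7) = -9.14%, loss ≈ 3094 × 9.14/100 ≈ 283.
Total lost output = 265 + 251 + 201 + 281 + 283 = 1281 billion.

$1,281 billion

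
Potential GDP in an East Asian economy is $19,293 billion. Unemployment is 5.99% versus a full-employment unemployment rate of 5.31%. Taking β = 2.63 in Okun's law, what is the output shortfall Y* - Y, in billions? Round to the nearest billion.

Output gap = -2.63 × (5.99 - 5.31) = -2.63 × 0.68 = -1.7884%.
Actual GDP ≈ 19293 × 0.982116 ≈ 18948 billion, so the shortfall is 19293 - 18948 = 345 billion.

$345 billion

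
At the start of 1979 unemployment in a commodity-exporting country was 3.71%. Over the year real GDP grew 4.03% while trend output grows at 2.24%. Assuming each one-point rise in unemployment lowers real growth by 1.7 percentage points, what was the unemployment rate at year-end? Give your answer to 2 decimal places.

2.66%

Growth-rate Okun's law: g_Y = g_Y* - β × Δu, so Δu = (g_Y* - g_Y)/β.
Δu = (2.24 - 4.03)/1.7 = -1.79/1.7 = -1.05 percentage points.
Year-end unemployment = 3.71 - 1.05 = 2.66%.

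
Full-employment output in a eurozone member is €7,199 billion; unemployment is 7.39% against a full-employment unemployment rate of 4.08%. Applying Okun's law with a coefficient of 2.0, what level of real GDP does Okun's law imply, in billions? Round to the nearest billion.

Unemployment gap = 7.39 - 4.08 = 3.31 points, so the output gap is -2 × 3.31 = -6.62%.
Actual GDP = 7199 × (1 - 6.62/100) = 7199 × 0.9338 ≈ 6722 billion.

€6,722 billion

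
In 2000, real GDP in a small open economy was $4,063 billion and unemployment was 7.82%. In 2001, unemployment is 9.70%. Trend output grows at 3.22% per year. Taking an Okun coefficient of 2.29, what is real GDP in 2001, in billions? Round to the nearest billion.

$4,019 billion

Δu = 9.7 - 7.82 = 1.88 points.
Okun's law (growth form): g_Y = g_Y* - β × Δu = 3.22 - 2.29 × (1.88) = 3.22 - 4.3052 = -1.0852%.
Real GDP in the next year = 4063 × (1 - 1.0852/100) = 4063 × 0.989148 ≈ 4019 billion.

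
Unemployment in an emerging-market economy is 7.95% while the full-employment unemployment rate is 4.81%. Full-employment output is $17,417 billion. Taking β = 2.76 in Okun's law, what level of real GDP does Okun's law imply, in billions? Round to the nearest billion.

Unemployment gap = 7.95 - 4.81 = 3.14 points, so the output gap is -2.76 × 3.14 = -8.6664%.
Actual GDP = 17417 × (1 - 8.6664/100) = 17417 × 0.913336 ≈ 15908 billion.

$15,908 billion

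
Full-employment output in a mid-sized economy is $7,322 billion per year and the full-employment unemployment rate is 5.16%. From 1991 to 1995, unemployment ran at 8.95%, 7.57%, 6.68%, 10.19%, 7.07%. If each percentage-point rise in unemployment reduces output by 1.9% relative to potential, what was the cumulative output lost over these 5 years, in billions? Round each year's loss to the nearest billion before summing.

$2,039 billion

Year 1991: gap = -1.9 × (8.95 - 5.16) = -7.201%, loss ≈ 7322 × 7.201/100 ≈ 527.
Year 1992: gap = -1.9 × (7.57 - 5.16) = -4.579%, loss ≈ 7322 × 4.579/100 ≈ 335.
Year 1993: gap = -1.9 × (6.68 - 5.16) = -2.888%, loss ≈ 7322 × 2.888/100 ≈ 211.
Year 1994: gap = -1.9 × (10.19 - 5.16) = -9.557%, loss ≈ 7322 × 9.557/100 ≈ 700.
Year 1995: gap = -1.9 × (7.07 - 5.16) = -3.629%, loss ≈ 7322 × 3.629/100 ≈ 266.
Total lost output = 527 + 335 + 211 + 700 + 266 = 2039 billion.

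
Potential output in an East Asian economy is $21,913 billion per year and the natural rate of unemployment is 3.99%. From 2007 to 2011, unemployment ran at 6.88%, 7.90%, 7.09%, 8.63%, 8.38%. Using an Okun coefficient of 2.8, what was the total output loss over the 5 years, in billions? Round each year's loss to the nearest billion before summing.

Year 2007: gap = -2.8 × (6.88 - 3.99) = -8.092%, loss ≈ 21913 × 8.092/100 ≈ 1773.
Year 2008: gap = -2.8 × (7.9 - 3.99) = -10.948%, loss ≈ 21913 × 10.948/100 ≈ 2399.
Year 2009: gap = -2.8 × (7.09 - 3.99) = -8.68%, loss ≈ 21913 × 8.68/100 ≈ 1902.
Year 2010: gap = -2.8 × (8.63 - 3.99) = -12.992%, loss ≈ 21913 × 12.992/100 ≈ 2847.
Year 2011: gap = -2.8 × (8.38 - 3.99) = -12.292%, loss ≈ 21913 × 12.292/100 ≈ 2694.
Total lost output = 1773 + 2399 + 1902 + 2847 + 2694 = 11615 billion.

$11,615 billion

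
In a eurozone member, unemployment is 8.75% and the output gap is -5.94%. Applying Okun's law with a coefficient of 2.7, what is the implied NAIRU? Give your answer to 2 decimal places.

From Okun's law, u - u* = -(output gap)/β = -(-5.94)/2.7 = 2.2 points.
So u* = 8.75 - 2.2 = 6.55%.

6.55%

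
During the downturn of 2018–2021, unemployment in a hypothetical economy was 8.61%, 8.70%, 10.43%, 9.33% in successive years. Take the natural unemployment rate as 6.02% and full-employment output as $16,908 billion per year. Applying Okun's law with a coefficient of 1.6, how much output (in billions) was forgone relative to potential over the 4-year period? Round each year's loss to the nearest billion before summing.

$3,514 billion

Year 2018: gap = -1.6 × (8.61 - 6.02) = -4.144%, loss ≈ 16908 × 4.144/100 ≈ 701.
Year 2019: gap = -1.6 × (8.7 - 6.02) = -4.288%, loss ≈ 16908 × 4.288/100 ≈ 725.
Year 2020: gap = -1.6 × (10.43 - 6.02) = -7.056%, loss ≈ 16908 × 7.056/100 ≈ 1193.
Year 2021: gap = -1.6 × (9.33 - 6.02) = -5.296%, loss ≈ 16908 × 5.296/100 ≈ 895.
Total lost output = 701 + 725 + 1193 + 895 = 3514 billion.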